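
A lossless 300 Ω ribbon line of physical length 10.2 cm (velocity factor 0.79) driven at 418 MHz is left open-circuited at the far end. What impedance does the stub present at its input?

Z_in ≈ −j141 Ω

λ = v/f = 0.79·c / 418 MHz = 0.567 m
βl = 2π·l/λ = 2π × 0.18 = 64.8°
tan(βl) = 2.12
For an open-circuited stub, Z_in = −jZ_0·cot(βl) = −jZ_0/tan(βl)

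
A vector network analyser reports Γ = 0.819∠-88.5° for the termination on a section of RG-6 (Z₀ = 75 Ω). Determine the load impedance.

Z_L = Z_0·(1 + Γ)/(1 − Γ) = 75·(1.02 − j0.819)/(0.979 + j0.819)

Z_L ≈ 15.2 − j75.4 Ω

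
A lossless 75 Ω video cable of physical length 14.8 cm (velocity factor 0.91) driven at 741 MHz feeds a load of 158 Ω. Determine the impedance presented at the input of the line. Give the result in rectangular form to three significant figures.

λ = v/f = 0.91·c / 741 MHz = 0.368 m
βl = 2π·l/λ = 2π × 0.402 = 145°
tan(βl) = tan(145°) = -0.71
Z_in = Z_0·(Z_L + jZ_0·tanβl)/(Z_0 + jZ_L·tanβl)
     = 75·(158 − j53.3)/(75 − j112)

Z_in ≈ 73.4 + j56.5 Ω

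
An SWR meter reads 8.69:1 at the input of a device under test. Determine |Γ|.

|Γ| ≈ 0.794

|Γ| = (S − 1)/(S + 1) = (8.69 − 1)/(8.69 + 1) = 7.69/9.69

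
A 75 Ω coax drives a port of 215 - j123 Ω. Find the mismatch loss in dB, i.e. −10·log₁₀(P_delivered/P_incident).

mismatch loss ≈ 1.87 dB

Γ = (140 − j123)/(290 − j123), |Γ| = 0.592
|Γ|² = 0.35, so P_del/P_inc = 1 − |Γ|² = 0.65
ML = −10·log₁₀(1 − |Γ|²)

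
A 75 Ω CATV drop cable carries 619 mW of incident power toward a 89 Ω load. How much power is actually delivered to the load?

P_delivered ≈ 614 mW

Γ = (89 − 75)/(89 + 75) = 0.0854
|Γ|² = 0.00729
P_refl = |Γ|²·P_inc = 4.51 mW, P_del = (1 − |Γ|²)·P_inc = 614 mW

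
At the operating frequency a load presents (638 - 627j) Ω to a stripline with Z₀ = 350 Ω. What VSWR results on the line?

VSWR ≈ 3.87

Γ = (Z_L − Z_0)/(Z_L + Z_0) = (288 − j627)/(988 − j627)
|Γ| = 690/1170 = 0.59
VSWR = (1 + |Γ|)/(1 − |Γ|) = 1.59/0.41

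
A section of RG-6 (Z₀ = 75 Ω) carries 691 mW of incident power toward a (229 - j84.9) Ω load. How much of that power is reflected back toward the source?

P_reflected ≈ 214 mW

|Γ| = |(154 − j84.9)/(304 − j84.9)| = 0.557
|Γ|² = 0.31
P_refl = |Γ|²·P_inc = 214 mW, P_del = (1 − |Γ|²)·P_inc = 477 mW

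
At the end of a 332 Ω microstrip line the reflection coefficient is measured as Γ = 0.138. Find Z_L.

Z_L ≈ 438 Ω

Z_L = Z_0·(1 + Γ)/(1 − Γ) = 332·(1.14)/(0.862)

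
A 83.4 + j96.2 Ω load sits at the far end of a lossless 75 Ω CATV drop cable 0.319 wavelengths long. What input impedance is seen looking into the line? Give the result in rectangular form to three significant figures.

βl = 2π × 0.319 = 115°
tan(βl) = tan(115°) = -2.16
Z_in = Z_0·(Z_L + jZ_0·tanβl)/(Z_0 + jZ_L·tanβl)
     = 75·(83.4 − j65.8)/(283 − j180)

Z_in ≈ 23.6 − j2.39 Ω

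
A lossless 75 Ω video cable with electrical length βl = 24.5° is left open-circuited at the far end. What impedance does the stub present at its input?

tan(βl) = 0.456
For an open-circuited stub, Z_in = −jZ_0·cot(βl) = −jZ_0/tan(βl)

Z_in ≈ −j165 Ω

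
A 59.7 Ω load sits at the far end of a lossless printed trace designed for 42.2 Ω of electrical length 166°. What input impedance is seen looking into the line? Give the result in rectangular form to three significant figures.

tan(βl) = tan(166°) = -0.249
Z_in = Z_0·(Z_L + jZ_0·tanβl)/(Z_0 + jZ_L·tanβl)
     = 42.2·(59.7 − j10.5)/(42.2 − j14.9)

Z_in ≈ 56.4 + j9.37 Ω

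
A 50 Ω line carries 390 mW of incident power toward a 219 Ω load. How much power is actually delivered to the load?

P_delivered ≈ 236 mW

Γ = (219 − 50)/(219 + 50) = 0.628
|Γ|² = 0.395
P_refl = |Γ|²·P_inc = 154 mW, P_del = (1 − |Γ|²)·P_inc = 236 mW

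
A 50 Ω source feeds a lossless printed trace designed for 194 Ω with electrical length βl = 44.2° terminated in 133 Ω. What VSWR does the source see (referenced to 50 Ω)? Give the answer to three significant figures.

tan(βl) = 0.972
Z_in = Z_0·(Z_L + jZ_0·tanβl)/(Z_0 + jZ_L·tanβl) = 179 + j69.2 Ω
Γ_s = (Z_in − Z_s)/(Z_in + Z_s) = (129 + j69.2)/(229 + j69.2), |Γ_s| = 0.612
VSWR = (1 + |Γ_s|)/(1 − |Γ_s|)

VSWR ≈ 4.16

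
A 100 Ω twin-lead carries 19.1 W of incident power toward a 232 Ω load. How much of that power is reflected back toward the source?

Γ = (232 − 100)/(232 + 100) = 0.398
|Γ|² = 0.158
P_refl = |Γ|²·P_inc = 3.02 W, P_del = (1 − |Γ|²)·P_inc = 16.1 W

P_reflected ≈ 3.02 W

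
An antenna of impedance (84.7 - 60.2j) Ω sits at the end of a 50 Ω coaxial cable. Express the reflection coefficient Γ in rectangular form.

Γ = (Z_L − Z_0)/(Z_L + Z_0) = (34.7 − j60.2)/(134.7 − j60.2)

Γ ≈ 0.381 − j0.277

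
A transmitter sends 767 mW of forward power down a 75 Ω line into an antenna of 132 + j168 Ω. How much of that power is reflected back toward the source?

P_reflected ≈ 340 mW

|Γ| = |(57 + j168)/(207 + j168)| = 0.665
|Γ|² = 0.443
P_refl = |Γ|²·P_inc = 340 mW, P_del = (1 − |Γ|²)·P_inc = 427 mW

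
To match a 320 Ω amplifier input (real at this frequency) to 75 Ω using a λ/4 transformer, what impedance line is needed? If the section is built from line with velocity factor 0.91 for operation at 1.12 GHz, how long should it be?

Z_qwt = √(Z_0·R_L) = √(75 × 320) = √24000
λ = 0.91·c/f = 0.244 m, so l = λ/4 = 0.0609 m

Z_qwt ≈ 155 Ω; length ≈ 6.09 cm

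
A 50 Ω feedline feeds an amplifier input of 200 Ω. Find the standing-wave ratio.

For a purely resistive load, VSWR = R_L/Z_0 or Z_0/R_L (whichever > 1) = 200/50

VSWR ≈ 4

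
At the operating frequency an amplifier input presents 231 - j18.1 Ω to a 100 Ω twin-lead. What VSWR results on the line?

Γ = (Z_L − Z_0)/(Z_L + Z_0) = (131 − j18.1)/(331 − j18.1)
|Γ| = 132/331 = 0.399
VSWR = (1 + |Γ|)/(1 − |Γ|) = 1.4/0.601

VSWR ≈ 2.33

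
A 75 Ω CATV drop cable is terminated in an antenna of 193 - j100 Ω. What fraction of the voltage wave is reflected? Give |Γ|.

|Γ| ≈ 0.541

Γ = (Z_L − Z_0)/(Z_L + Z_0) = (118 − j100)/(268 − j100)
|Γ| = 155/286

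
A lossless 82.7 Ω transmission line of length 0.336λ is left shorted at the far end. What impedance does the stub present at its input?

Z_in ≈ −j138 Ω

βl = 2π × 0.336 = 121°
tan(βl) = -1.67
For a shorted stub, Z_in = jZ_0·tan(βl)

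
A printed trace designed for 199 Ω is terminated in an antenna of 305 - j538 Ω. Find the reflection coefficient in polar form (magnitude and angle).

Γ ≈ 0.744 ∠ -32°

Γ = (Z_L − Z_0)/(Z_L + Z_0) = (106 − j538)/(504 − j538)
|Γ| = 548/737 = 0.744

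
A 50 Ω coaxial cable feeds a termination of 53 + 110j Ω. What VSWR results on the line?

Γ = (Z_L − Z_0)/(Z_L + Z_0) = (3 + j110)/(103 + j110)
|Γ| = 110/151 = 0.73
VSWR = (1 + |Γ|)/(1 − |Γ|) = 1.73/0.27

VSWR ≈ 6.41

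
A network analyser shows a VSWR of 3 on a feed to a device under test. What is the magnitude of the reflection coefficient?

|Γ| = (S − 1)/(S + 1) = (3 − 1)/(3 + 1) = 2/4

|Γ| ≈ 0.5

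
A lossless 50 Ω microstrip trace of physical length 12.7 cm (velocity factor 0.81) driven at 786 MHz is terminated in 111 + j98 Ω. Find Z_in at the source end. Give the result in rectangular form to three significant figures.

Z_in ≈ 22.4 + j43.8 Ω

λ = v/f = 0.81·c / 786 MHz = 0.309 m
βl = 2π·l/λ = 2π × 0.411 = 148°
tan(βl) = tan(148°) = -0.628
Z_in = Z_0·(Z_L + jZ_0·tanβl)/(Z_0 + jZ_L·tanβl)
     = 50·(111 + j66.6)/(112 − j69.7)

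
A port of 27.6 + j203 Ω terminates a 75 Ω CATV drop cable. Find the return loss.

Γ = (-47.4 + j203)/(102.6 + j203), |Γ| = 0.916
RL = −20·log₁₀|Γ| = −20·log₁₀(0.916)

RL ≈ 0.757 dB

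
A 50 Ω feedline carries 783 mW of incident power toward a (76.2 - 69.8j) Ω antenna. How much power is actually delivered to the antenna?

P_delivered ≈ 574 mW

|Γ| = |(26.2 − j69.8)/(126.2 − j69.8)| = 0.517
|Γ|² = 0.267
P_refl = |Γ|²·P_inc = 209 mW, P_del = (1 − |Γ|²)·P_inc = 574 mW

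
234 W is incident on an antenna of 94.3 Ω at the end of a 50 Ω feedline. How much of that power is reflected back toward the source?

P_reflected ≈ 22.1 W

Γ = (94.3 − 50)/(94.3 + 50) = 0.307
|Γ|² = 0.0942
P_refl = |Γ|²·P_inc = 22.1 W, P_del = (1 − |Γ|²)·P_inc = 212 W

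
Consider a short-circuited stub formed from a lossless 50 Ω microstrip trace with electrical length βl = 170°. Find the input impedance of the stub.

tan(βl) = -0.176
For a short-circuited stub, Z_in = jZ_0·tan(βl)

Z_in ≈ −j8.82 Ω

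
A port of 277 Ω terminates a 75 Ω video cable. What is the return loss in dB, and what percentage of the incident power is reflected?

RL ≈ 4.82 dB; 32.9% of incident power reflected

Γ = (277 − 75)/(277 + 75) = 0.574
RL = −20·log₁₀(0.574) = 4.82 dB
P_refl/P_inc = |Γ|² = 0.329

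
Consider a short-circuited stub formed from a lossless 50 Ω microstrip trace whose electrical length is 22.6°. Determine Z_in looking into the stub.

Z_in ≈ +j20.8 Ω

tan(βl) = 0.416
For a short-circuited stub, Z_in = jZ_0·tan(βl)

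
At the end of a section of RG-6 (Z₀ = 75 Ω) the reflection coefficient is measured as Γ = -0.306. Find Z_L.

Z_L ≈ 39.9 Ω

Z_L = Z_0·(1 + Γ)/(1 − Γ) = 75·(0.694)/(1.31)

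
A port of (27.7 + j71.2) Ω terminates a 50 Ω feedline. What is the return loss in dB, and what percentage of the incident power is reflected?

Γ = (-22.3 + j71.2)/(77.7 + j71.2), |Γ| = 0.708
RL = −20·log₁₀(0.708) = 3 dB
P_refl/P_inc = |Γ|² = 0.501

RL ≈ 3 dB; 50.1% of incident power reflected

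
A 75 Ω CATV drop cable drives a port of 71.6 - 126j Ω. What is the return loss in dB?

Γ = (-3.4 − j126)/(146.6 − j126), |Γ| = 0.652
RL = −20·log₁₀|Γ| = −20·log₁₀(0.652)

RL ≈ 3.71 dB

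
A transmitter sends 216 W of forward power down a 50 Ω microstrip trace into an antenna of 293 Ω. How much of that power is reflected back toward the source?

P_reflected ≈ 108 W

Γ = (293 − 50)/(293 + 50) = 0.708
|Γ|² = 0.502
P_refl = |Γ|²·P_inc = 108 W, P_del = (1 − |Γ|²)·P_inc = 108 W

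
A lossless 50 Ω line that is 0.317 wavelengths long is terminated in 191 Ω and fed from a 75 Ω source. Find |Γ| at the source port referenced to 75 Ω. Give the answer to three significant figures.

βl = 2π × 0.317 = 114°
tan(βl) = -2.23
Z_in = Z_0·(Z_L + jZ_0·tanβl)/(Z_0 + jZ_L·tanβl) = 15.5 + j20.6 Ω
Γ_s = (Z_in − Z_s)/(Z_in + Z_s) = (-59.5 + j20.6)/(90.5 + j20.6), |Γ_s| = 0.678

|Γ| ≈ 0.678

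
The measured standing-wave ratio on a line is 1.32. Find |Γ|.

|Γ| ≈ 0.138

|Γ| = (S − 1)/(S + 1) = (1.32 − 1)/(1.32 + 1) = 0.32/2.32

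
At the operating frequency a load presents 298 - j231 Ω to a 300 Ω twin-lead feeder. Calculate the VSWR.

VSWR ≈ 2.13

Γ = (Z_L − Z_0)/(Z_L + Z_0) = (-2 − j231)/(598 − j231)
|Γ| = 231/641 = 0.36
VSWR = (1 + |Γ|)/(1 − |Γ|) = 1.36/0.64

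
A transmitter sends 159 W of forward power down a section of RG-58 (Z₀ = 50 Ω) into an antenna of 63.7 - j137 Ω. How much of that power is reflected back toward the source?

P_reflected ≈ 95.1 W

|Γ| = |(13.7 − j137)/(113.7 − j137)| = 0.773
|Γ|² = 0.598
P_refl = |Γ|²·P_inc = 95.1 W, P_del = (1 − |Γ|²)·P_inc = 63.9 W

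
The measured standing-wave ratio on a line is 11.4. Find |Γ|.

|Γ| = (S − 1)/(S + 1) = (11.4 − 1)/(11.4 + 1) = 10.4/12.4

|Γ| ≈ 0.839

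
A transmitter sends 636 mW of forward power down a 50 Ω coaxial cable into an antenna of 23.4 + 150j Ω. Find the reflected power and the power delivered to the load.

|Γ| = |(-26.6 + j150)/(73.4 + j150)| = 0.912
|Γ|² = 0.832
P_refl = |Γ|²·P_inc = 529 mW, P_del = (1 − |Γ|²)·P_inc = 107 mW

P_reflected ≈ 529 mW; P_delivered ≈ 107 mW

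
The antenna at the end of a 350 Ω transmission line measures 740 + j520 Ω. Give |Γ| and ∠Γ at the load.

Γ ≈ 0.538 ∠ 27.6°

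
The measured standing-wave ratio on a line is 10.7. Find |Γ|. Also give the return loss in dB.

|Γ| ≈ 0.829; return loss ≈ 1.63 dB

|Γ| = (S − 1)/(S + 1) = (10.7 − 1)/(10.7 + 1) = 9.7/11.7
RL = −20·log₁₀|Γ| = −20·log₁₀(0.829)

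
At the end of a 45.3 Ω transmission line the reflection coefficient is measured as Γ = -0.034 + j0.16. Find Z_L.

Z_L ≈ 40.3 + j13.2 Ω

Z_L = Z_0·(1 + Γ)/(1 − Γ) = 45.3·(0.966 + j0.16)/(1.03 − j0.16)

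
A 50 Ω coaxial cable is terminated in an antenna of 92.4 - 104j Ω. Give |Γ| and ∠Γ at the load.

Γ ≈ 0.637 ∠ -31.7°

Γ = (Z_L − Z_0)/(Z_L + Z_0) = (42.4 − j104)/(142.4 − j104)
|Γ| = 112/176 = 0.637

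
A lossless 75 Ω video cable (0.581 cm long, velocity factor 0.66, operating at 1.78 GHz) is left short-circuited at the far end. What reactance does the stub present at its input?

λ = v/f = 0.66·c / 1.78 GHz = 0.111 m
βl = 2π·l/λ = 2π × 0.0522 = 18.8°
tan(βl) = 0.34
For a short-circuited stub, Z_in = jZ_0·tan(βl)

X_in ≈ 25.5 Ω (inductive)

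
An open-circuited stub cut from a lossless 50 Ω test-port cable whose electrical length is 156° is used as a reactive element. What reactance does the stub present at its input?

X_in ≈ 112 Ω (inductive)

tan(βl) = -0.445
For an open-circuited stub, Z_in = −jZ_0·cot(βl) = −jZ_0/tan(βl)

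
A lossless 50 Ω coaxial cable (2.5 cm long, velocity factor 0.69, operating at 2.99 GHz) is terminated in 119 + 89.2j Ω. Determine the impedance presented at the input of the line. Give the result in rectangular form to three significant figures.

λ = v/f = 0.69·c / 2.99 GHz = 0.0692 m
βl = 2π·l/λ = 2π × 0.361 = 130°
tan(βl) = tan(130°) = -1.19
Z_in = Z_0·(Z_L + jZ_0·tanβl)/(Z_0 + jZ_L·tanβl)
     = 50·(119 + j29.6)/(156 − j142)

Z_in ≈ 16.2 + j24.1 Ω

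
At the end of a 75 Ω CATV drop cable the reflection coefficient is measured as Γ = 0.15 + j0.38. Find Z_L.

Z_L = Z_0·(1 + Γ)/(1 − Γ) = 75·(1.15 + j0.38)/(0.85 − j0.38)

Z_L ≈ 72.1 + j65.8 Ω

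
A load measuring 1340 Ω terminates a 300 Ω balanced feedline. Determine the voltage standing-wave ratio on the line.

VSWR ≈ 4.47

Γ = (1340 − 300)/(1340 + 300) = 0.634
VSWR = (1 + 0.634)/(1 − 0.634)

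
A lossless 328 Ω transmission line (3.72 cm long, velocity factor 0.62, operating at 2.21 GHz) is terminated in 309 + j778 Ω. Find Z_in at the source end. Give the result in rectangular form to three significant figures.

Z_in ≈ 94.2 + j361 Ω

λ = v/f = 0.62·c / 2.21 GHz = 0.0842 m
βl = 2π·l/λ = 2π × 0.442 = 159°
tan(βl) = tan(159°) = -0.381
Z_in = Z_0·(Z_L + jZ_0·tanβl)/(Z_0 + jZ_L·tanβl)
     = 328·(309 + j653)/(625 − j118)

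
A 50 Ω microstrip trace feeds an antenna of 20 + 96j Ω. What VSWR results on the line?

VSWR ≈ 12

Γ = (Z_L − Z_0)/(Z_L + Z_0) = (-30 + j96)/(70 + j96)
|Γ| = 101/119 = 0.847
VSWR = (1 + |Γ|)/(1 − |Γ|) = 1.85/0.153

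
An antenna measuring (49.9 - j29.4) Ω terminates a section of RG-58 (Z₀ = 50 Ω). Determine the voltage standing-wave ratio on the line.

VSWR ≈ 1.79

Γ = (Z_L − Z_0)/(Z_L + Z_0) = (-0.1 − j29.4)/(99.9 − j29.4)
|Γ| = 29.4/104 = 0.282
VSWR = (1 + |Γ|)/(1 − |Γ|) = 1.28/0.718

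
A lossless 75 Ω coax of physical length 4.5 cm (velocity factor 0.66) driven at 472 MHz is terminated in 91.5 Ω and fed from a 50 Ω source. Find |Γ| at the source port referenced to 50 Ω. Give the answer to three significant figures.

λ = v/f = 0.66·c / 472 MHz = 0.419 m
βl = 2π·l/λ = 2π × 0.107 = 38.6°
tan(βl) = 0.799
Z_in = Z_0·(Z_L + jZ_0·tanβl)/(Z_0 + jZ_L·tanβl) = 76.9 − j15 Ω
Γ_s = (Z_in − Z_s)/(Z_in + Z_s) = (26.9 − j15)/(127 − j15), |Γ_s| = 0.241

|Γ| ≈ 0.241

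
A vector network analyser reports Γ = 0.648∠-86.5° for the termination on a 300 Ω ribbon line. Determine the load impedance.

Z_L = Z_0·(1 + Γ)/(1 − Γ) = 300·(1.04 − j0.647)/(0.96 + j0.647)

Z_L ≈ 130 − j289 Ω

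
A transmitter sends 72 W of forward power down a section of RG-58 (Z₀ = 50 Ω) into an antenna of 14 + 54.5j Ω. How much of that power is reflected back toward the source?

P_reflected ≈ 43.5 W

|Γ| = |(-36 + j54.5)/(64 + j54.5)| = 0.777
|Γ|² = 0.604
P_refl = |Γ|²·P_inc = 43.5 W, P_del = (1 − |Γ|²)·P_inc = 28.5 W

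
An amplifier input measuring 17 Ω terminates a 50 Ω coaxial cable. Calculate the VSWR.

Γ = (17 − 50)/(17 + 50) = -0.493
VSWR = (1 + 0.493)/(1 − 0.493)

VSWR ≈ 2.94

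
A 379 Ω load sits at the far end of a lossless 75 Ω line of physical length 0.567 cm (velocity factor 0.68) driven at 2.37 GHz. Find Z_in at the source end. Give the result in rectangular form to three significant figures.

Z_in ≈ 76.3 − j136 Ω

λ = v/f = 0.68·c / 2.37 GHz = 0.0861 m
βl = 2π·l/λ = 2π × 0.0659 = 23.7°
tan(βl) = tan(23.7°) = 0.439
Z_in = Z_0·(Z_L + jZ_0·tanβl)/(Z_0 + jZ_L·tanβl)
     = 75·(379 + j32.9)/(75 + j166)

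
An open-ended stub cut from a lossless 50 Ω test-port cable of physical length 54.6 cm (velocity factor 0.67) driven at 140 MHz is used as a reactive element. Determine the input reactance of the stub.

X_in ≈ 53.4 Ω (inductive)

λ = v/f = 0.67·c / 140 MHz = 1.44 m
βl = 2π·l/λ = 2π × 0.38 = 137°
tan(βl) = -0.936
For an open-ended stub, Z_in = −jZ_0·cot(βl) = −jZ_0/tan(βl)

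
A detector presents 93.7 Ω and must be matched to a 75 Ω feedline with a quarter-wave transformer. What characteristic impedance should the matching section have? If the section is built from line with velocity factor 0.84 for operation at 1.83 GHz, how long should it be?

Z_qwt = √(Z_0·R_L) = √(75 × 93.7) = √7028
λ = 0.84·c/f = 0.138 m, so l = λ/4 = 0.0344 m

Z_qwt ≈ 83.8 Ω; length ≈ 3.44 cm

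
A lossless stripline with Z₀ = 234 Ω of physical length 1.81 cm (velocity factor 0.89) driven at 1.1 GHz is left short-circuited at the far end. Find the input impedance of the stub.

λ = v/f = 0.89·c / 1.1 GHz = 0.243 m
βl = 2π·l/λ = 2π × 0.0746 = 26.8°
tan(βl) = 0.506
For a short-circuited stub, Z_in = jZ_0·tan(βl)

Z_in ≈ +j118 Ω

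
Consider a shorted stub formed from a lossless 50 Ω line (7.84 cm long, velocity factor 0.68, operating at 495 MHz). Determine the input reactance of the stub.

X_in ≈ 127 Ω (inductive)

λ = v/f = 0.68·c / 495 MHz = 0.412 m
βl = 2π·l/λ = 2π × 0.19 = 68.5°
tan(βl) = 2.54
For a shorted stub, Z_in = jZ_0·tan(βl)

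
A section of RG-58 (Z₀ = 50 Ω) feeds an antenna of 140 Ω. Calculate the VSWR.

Γ = (140 − 50)/(140 + 50) = 0.474
VSWR = (1 + 0.474)/(1 − 0.474)

VSWR ≈ 2.8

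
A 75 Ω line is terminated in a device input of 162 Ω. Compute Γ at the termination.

Γ = 0.367

Γ = (Z_L − Z_0)/(Z_L + Z_0) = (162 − 75)/(162 + 75) = 87/237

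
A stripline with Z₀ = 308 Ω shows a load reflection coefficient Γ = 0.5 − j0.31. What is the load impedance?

Z_L ≈ 582 − j552 Ω

Z_L = Z_0·(1 + Γ)/(1 − Γ) = 308·(1.5 − j0.31)/(0.5 + j0.31)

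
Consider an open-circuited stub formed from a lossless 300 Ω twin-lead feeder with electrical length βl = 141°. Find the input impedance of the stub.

tan(βl) = -0.81
For an open-circuited stub, Z_in = −jZ_0·cot(βl) = −jZ_0/tan(βl)

Z_in ≈ +j370 Ω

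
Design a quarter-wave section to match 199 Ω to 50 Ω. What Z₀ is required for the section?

Z_qwt ≈ 99.7 Ω

Z_qwt = √(Z_0·R_L) = √(50 × 199) = √9950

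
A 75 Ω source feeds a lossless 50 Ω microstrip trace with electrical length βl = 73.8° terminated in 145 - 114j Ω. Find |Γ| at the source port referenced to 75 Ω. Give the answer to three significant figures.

|Γ| ≈ 0.756

tan(βl) = 3.44
Z_in = Z_0·(Z_L + jZ_0·tanβl)/(Z_0 + jZ_L·tanβl) = 10.5 − j5.25 Ω
Γ_s = (Z_in − Z_s)/(Z_in + Z_s) = (-64.5 − j5.25)/(85.5 − j5.25), |Γ_s| = 0.756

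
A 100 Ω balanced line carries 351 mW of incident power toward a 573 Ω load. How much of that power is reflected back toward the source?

P_reflected ≈ 173 mW

Γ = (573 − 100)/(573 + 100) = 0.703
|Γ|² = 0.494
P_refl = |Γ|²·P_inc = 173 mW, P_del = (1 − |Γ|²)·P_inc = 178 mW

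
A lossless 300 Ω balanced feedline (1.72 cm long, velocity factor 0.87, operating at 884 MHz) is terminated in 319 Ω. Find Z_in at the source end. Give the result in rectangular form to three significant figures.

λ = v/f = 0.87·c / 884 MHz = 0.295 m
βl = 2π·l/λ = 2π × 0.0583 = 21°
tan(βl) = tan(21°) = 0.383
Z_in = Z_0·(Z_L + jZ_0·tanβl)/(Z_0 + jZ_L·tanβl)
     = 300·(319 + j115)/(300 + j122)

Z_in ≈ 314 − j12.9 Ω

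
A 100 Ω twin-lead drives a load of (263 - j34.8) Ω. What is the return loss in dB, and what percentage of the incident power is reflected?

Γ = (163 − j34.8)/(363 − j34.8), |Γ| = 0.457
RL = −20·log₁₀(0.457) = 6.8 dB
P_refl/P_inc = |Γ|² = 0.209

RL ≈ 6.8 dB; 20.9% of incident power reflected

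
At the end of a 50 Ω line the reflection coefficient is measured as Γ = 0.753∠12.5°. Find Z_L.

Z_L = Z_0·(1 + Γ)/(1 − Γ) = 50·(1.74 + j0.163)/(0.265 − j0.163)

Z_L ≈ 224 + j169 Ω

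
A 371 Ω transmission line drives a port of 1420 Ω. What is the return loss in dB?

Γ = (1420 − 371)/(1420 + 371) = 0.586
RL = −20·log₁₀|Γ| = −20·log₁₀(0.586)

RL ≈ 4.65 dB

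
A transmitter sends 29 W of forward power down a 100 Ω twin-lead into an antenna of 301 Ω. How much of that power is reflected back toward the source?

P_reflected ≈ 7.29 W

Γ = (301 − 100)/(301 + 100) = 0.501
|Γ|² = 0.251
P_refl = |Γ|²·P_inc = 7.29 W, P_del = (1 − |Γ|²)·P_inc = 21.7 W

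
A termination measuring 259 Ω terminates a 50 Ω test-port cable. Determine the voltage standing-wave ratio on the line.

For a purely resistive load, VSWR = R_L/Z_0 or Z_0/R_L (whichever > 1) = 259/50

VSWR ≈ 5.18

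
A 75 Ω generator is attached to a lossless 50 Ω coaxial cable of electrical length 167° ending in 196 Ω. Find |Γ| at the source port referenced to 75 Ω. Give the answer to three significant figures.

tan(βl) = -0.231
Z_in = Z_0·(Z_L + jZ_0·tanβl)/(Z_0 + jZ_L·tanβl) = 113 + j91.2 Ω
Γ_s = (Z_in − Z_s)/(Z_in + Z_s) = (38.5 + j91.2)/(188 + j91.2), |Γ_s| = 0.473

|Γ| ≈ 0.473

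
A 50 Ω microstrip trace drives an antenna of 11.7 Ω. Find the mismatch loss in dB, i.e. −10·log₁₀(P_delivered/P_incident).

Γ = (11.7 − 50)/(11.7 + 50) = -0.621
|Γ|² = 0.385, so P_del/P_inc = 1 − |Γ|² = 0.615
ML = −10·log₁₀(1 − |Γ|²)

mismatch loss ≈ 2.11 dB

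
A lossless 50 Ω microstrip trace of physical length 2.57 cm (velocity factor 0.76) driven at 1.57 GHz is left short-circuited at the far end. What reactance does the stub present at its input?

X_in ≈ 101 Ω (inductive)

λ = v/f = 0.76·c / 1.57 GHz = 0.145 m
βl = 2π·l/λ = 2π × 0.177 = 63.7°
tan(βl) = 2.02
For a short-circuited stub, Z_in = jZ_0·tan(βl)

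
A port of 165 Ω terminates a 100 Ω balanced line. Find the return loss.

RL ≈ 12.2 dB

Γ = (165 − 100)/(165 + 100) = 0.245
RL = −20·log₁₀|Γ| = −20·log₁₀(0.245)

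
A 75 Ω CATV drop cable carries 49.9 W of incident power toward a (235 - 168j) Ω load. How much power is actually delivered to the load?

|Γ| = |(160 − j168)/(310 − j168)| = 0.658
|Γ|² = 0.433
P_refl = |Γ|²·P_inc = 21.6 W, P_del = (1 − |Γ|²)·P_inc = 28.3 W

P_delivered ≈ 28.3 W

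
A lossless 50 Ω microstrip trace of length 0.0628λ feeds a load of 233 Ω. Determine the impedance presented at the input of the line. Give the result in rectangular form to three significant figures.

Z_in ≈ 57.4 − j90.5 Ω

βl = 2π × 0.0628 = 22.6°
tan(βl) = tan(22.6°) = 0.416
Z_in = Z_0·(Z_L + jZ_0·tanβl)/(Z_0 + jZ_L·tanβl)
     = 50·(233 + j20.8)/(50 + j97)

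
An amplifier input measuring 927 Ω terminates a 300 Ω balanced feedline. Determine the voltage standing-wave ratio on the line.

VSWR ≈ 3.09

For a purely resistive load, VSWR = R_L/Z_0 or Z_0/R_L (whichever > 1) = 927/300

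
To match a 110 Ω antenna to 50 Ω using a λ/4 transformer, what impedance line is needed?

Z_qwt ≈ 74.2 Ω

Z_qwt = √(Z_0·R_L) = √(50 × 110) = √5500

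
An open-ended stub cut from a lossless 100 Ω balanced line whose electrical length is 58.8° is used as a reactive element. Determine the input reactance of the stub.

tan(βl) = 1.65
For an open-ended stub, Z_in = −jZ_0·cot(βl) = −jZ_0/tan(βl)

X_in ≈ -60.6 Ω (capacitive)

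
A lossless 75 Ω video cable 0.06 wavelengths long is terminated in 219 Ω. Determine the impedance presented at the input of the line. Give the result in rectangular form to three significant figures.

βl = 2π × 0.06 = 21.6°
tan(βl) = tan(21.6°) = 0.396
Z_in = Z_0·(Z_L + jZ_0·tanβl)/(Z_0 + jZ_L·tanβl)
     = 75·(219 + j29.7)/(75 + j86.7)

Z_in ≈ 108 − j95.6 Ω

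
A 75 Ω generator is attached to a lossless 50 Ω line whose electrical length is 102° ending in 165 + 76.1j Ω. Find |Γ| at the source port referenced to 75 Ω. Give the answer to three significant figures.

tan(βl) = -4.7
Z_in = Z_0·(Z_L + jZ_0·tanβl)/(Z_0 + jZ_L·tanβl) = 12.4 + j4.11 Ω
Γ_s = (Z_in − Z_s)/(Z_in + Z_s) = (-62.6 + j4.11)/(87.4 + j4.11), |Γ_s| = 0.717

|Γ| ≈ 0.717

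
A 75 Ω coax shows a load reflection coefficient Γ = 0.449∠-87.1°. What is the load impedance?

Z_L = Z_0·(1 + Γ)/(1 − Γ) = 75·(1.02 − j0.448)/(0.977 + j0.448)

Z_L ≈ 51.8 − j58.2 Ω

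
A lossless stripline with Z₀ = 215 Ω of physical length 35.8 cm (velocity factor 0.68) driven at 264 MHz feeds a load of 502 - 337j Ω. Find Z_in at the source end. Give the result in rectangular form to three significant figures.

Z_in ≈ 757 + j43.4 Ω

λ = v/f = 0.68·c / 264 MHz = 0.773 m
βl = 2π·l/λ = 2π × 0.463 = 167°
tan(βl) = tan(167°) = -0.235
Z_in = Z_0·(Z_L + jZ_0·tanβl)/(Z_0 + jZ_L·tanβl)
     = 215·(502 − j387)/(136 − j118)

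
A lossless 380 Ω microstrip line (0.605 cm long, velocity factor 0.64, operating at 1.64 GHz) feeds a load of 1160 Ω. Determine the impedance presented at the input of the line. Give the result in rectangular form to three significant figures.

λ = v/f = 0.64·c / 1.64 GHz = 0.117 m
βl = 2π·l/λ = 2π × 0.0517 = 18.6°
tan(βl) = tan(18.6°) = 0.337
Z_in = Z_0·(Z_L + jZ_0·tanβl)/(Z_0 + jZ_L·tanβl)
     = 380·(1160 + j128)/(380 + j390)

Z_in ≈ 628 − j518 Ω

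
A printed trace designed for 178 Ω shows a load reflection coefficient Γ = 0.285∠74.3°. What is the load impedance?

Z_L ≈ 176 + j105 Ω

Z_L = Z_0·(1 + Γ)/(1 − Γ) = 178·(1.08 + j0.274)/(0.923 − j0.274)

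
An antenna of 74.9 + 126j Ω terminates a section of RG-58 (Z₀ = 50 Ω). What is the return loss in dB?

RL ≈ 2.81 dB

Γ = (24.9 + j126)/(124.9 + j126), |Γ| = 0.724
RL = −20·log₁₀|Γ| = −20·log₁₀(0.724)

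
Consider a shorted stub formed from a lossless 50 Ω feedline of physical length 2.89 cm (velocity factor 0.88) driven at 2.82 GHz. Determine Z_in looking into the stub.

Z_in ≈ −j129 Ω

λ = v/f = 0.88·c / 2.82 GHz = 0.0936 m
βl = 2π·l/λ = 2π × 0.309 = 111°
tan(βl) = -2.59
For a shorted stub, Z_in = jZ_0·tan(βl)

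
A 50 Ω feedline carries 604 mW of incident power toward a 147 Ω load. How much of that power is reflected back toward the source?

Γ = (147 − 50)/(147 + 50) = 0.492
|Γ|² = 0.242
P_refl = |Γ|²·P_inc = 146 mW, P_del = (1 − |Γ|²)·P_inc = 458 mW

P_reflected ≈ 146 mW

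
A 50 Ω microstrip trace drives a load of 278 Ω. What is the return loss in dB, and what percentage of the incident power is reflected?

Γ = (278 − 50)/(278 + 50) = 0.695
RL = −20·log₁₀(0.695) = 3.16 dB
P_refl/P_inc = |Γ|² = 0.483

RL ≈ 3.16 dB; 48.3% of incident power reflected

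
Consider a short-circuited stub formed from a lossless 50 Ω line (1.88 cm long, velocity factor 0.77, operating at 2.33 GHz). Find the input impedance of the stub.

λ = v/f = 0.77·c / 2.33 GHz = 0.0991 m
βl = 2π·l/λ = 2π × 0.19 = 68.3°
tan(βl) = 2.51
For a short-circuited stub, Z_in = jZ_0·tan(βl)

Z_in ≈ +j125 Ω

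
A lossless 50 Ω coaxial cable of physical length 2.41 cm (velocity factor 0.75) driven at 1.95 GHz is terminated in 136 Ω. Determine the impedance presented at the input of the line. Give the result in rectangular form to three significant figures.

Z_in ≈ 19.5 − j11.3 Ω

λ = v/f = 0.75·c / 1.95 GHz = 0.115 m
βl = 2π·l/λ = 2π × 0.209 = 75.2°
tan(βl) = tan(75.2°) = 3.78
Z_in = Z_0·(Z_L + jZ_0·tanβl)/(Z_0 + jZ_L·tanβl)
     = 50·(136 + j189)/(50 + j514)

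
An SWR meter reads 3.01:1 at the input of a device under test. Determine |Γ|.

|Γ| = (S − 1)/(S + 1) = (3.01 − 1)/(3.01 + 1) = 2.01/4.01

|Γ| ≈ 0.501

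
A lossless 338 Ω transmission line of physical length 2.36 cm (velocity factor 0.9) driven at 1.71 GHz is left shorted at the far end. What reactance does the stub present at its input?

X_in ≈ 462 Ω (inductive)

λ = v/f = 0.9·c / 1.71 GHz = 0.158 m
βl = 2π·l/λ = 2π × 0.149 = 53.8°
tan(βl) = 1.37
For a shorted stub, Z_in = jZ_0·tan(βl)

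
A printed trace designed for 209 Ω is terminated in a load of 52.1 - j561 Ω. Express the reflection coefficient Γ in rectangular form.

Γ ≈ 0.715 − j0.612

Γ = (Z_L − Z_0)/(Z_L + Z_0) = (-156.9 − j561)/(261.1 − j561)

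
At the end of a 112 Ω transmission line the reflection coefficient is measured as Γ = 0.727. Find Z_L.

Z_L = Z_0·(1 + Γ)/(1 − Γ) = 112·(1.73)/(0.273)

Z_L ≈ 709 Ω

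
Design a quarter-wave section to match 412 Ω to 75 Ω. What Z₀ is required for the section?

Z_qwt = √(Z_0·R_L) = √(75 × 412) = √30900

Z_qwt ≈ 176 Ω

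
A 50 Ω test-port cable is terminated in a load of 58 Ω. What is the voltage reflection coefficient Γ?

Γ = 0.0741

Γ = (Z_L − Z_0)/(Z_L + Z_0) = (58 − 50)/(58 + 50) = 8/108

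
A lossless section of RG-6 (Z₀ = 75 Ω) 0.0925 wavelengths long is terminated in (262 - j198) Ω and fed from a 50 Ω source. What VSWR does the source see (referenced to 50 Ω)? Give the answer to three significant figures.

βl = 2π × 0.0925 = 33.3°
tan(βl) = 0.657
Z_in = Z_0·(Z_L + jZ_0·tanβl)/(Z_0 + jZ_L·tanβl) = 29.4 − j79.1 Ω
Γ_s = (Z_in − Z_s)/(Z_in + Z_s) = (-20.6 − j79.1)/(79.4 − j79.1), |Γ_s| = 0.729
VSWR = (1 + |Γ_s|)/(1 − |Γ_s|)

VSWR ≈ 6.38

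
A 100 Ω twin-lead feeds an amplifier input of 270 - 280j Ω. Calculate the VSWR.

VSWR ≈ 5.8

Γ = (Z_L − Z_0)/(Z_L + Z_0) = (170 − j280)/(370 − j280)
|Γ| = 328/464 = 0.706
VSWR = (1 + |Γ|)/(1 − |Γ|) = 1.71/0.294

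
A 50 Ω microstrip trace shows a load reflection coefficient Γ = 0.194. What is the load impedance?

Z_L ≈ 74.1 Ω

Z_L = Z_0·(1 + Γ)/(1 − Γ) = 50·(1.19)/(0.806)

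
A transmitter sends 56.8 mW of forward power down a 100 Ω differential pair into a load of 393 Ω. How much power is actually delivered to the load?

Γ = (393 − 100)/(393 + 100) = 0.594
|Γ|² = 0.353
P_refl = |Γ|²·P_inc = 20.1 mW, P_del = (1 − |Γ|²)·P_inc = 36.7 mW

P_delivered ≈ 36.7 mW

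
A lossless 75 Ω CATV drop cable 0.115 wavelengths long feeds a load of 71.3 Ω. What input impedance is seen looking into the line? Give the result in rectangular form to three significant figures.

Z_in ≈ 74.4 + j3.74 Ω

βl = 2π × 0.115 = 41.4°
tan(βl) = tan(41.4°) = 0.882
Z_in = Z_0·(Z_L + jZ_0·tanβl)/(Z_0 + jZ_L·tanβl)
     = 75·(71.3 + j66.1)/(75 + j62.9)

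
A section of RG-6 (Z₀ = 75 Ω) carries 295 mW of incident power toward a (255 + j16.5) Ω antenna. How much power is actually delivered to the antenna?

P_delivered ≈ 207 mW

|Γ| = |(180 + j16.5)/(330 + j16.5)| = 0.547
|Γ|² = 0.299
P_refl = |Γ|²·P_inc = 88.3 mW, P_del = (1 − |Γ|²)·P_inc = 207 mW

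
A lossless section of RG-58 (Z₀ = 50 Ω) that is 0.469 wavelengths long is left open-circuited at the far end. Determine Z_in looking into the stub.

Z_in ≈ +j253 Ω

βl = 2π × 0.469 = 169°
tan(βl) = -0.197
For an open-circuited stub, Z_in = −jZ_0·cot(βl) = −jZ_0/tan(βl)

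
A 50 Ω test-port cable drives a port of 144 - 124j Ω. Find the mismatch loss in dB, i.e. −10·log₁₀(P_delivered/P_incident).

mismatch loss ≈ 2.65 dB

Γ = (94 − j124)/(194 − j124), |Γ| = 0.676
|Γ|² = 0.457, so P_del/P_inc = 1 − |Γ|² = 0.543
ML = −10·log₁₀(1 − |Γ|²)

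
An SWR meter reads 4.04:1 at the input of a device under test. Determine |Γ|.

|Γ| = (S − 1)/(S + 1) = (4.04 − 1)/(4.04 + 1) = 3.04/5.04

|Γ| ≈ 0.603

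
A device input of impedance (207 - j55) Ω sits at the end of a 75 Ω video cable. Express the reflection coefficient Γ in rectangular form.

Γ = (Z_L − Z_0)/(Z_L + Z_0) = (132 − j55)/(282 − j55)

Γ ≈ 0.488 − j0.0999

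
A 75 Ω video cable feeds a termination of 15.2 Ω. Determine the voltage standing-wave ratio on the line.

Γ = (15.2 − 75)/(15.2 + 75) = -0.663
VSWR = (1 + 0.663)/(1 − 0.663)

VSWR ≈ 4.93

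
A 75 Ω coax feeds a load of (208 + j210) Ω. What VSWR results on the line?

Γ = (Z_L − Z_0)/(Z_L + Z_0) = (133 + j210)/(283 + j210)
|Γ| = 249/352 = 0.705
VSWR = (1 + |Γ|)/(1 − |Γ|) = 1.71/0.295

VSWR ≈ 5.79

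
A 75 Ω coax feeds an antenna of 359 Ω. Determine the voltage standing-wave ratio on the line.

VSWR ≈ 4.79

For a purely resistive load, VSWR = R_L/Z_0 or Z_0/R_L (whichever > 1) = 359/75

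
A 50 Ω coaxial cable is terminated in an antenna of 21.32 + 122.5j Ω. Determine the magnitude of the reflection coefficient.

Γ = (Z_L − Z_0)/(Z_L + Z_0) = (-28.68 + j122.5)/(71.32 + j122.5)
|Γ| = 126/142

|Γ| ≈ 0.888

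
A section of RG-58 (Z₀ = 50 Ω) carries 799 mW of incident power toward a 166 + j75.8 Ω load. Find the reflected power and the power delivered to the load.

|Γ| = |(116 + j75.8)/(216 + j75.8)| = 0.605
|Γ|² = 0.366
P_refl = |Γ|²·P_inc = 293 mW, P_del = (1 − |Γ|²)·P_inc = 506 mW

P_reflected ≈ 293 mW; P_delivered ≈ 506 mW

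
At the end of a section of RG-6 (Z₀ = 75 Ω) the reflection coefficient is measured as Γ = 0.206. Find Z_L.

Z_L ≈ 114 Ω

Z_L = Z_0·(1 + Γ)/(1 − Γ) = 75·(1.21)/(0.794)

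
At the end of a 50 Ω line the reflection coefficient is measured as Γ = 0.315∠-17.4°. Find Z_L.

Z_L ≈ 90.4 − j18.9 Ω

Z_L = Z_0·(1 + Γ)/(1 − Γ) = 50·(1.3 − j0.0942)/(0.699 + j0.0942)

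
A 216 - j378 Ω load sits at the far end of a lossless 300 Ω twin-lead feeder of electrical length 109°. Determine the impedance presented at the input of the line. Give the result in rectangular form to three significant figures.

Z_in ≈ 178 + j330 Ω

tan(βl) = tan(109°) = -2.9
Z_in = Z_0·(Z_L + jZ_0·tanβl)/(Z_0 + jZ_L·tanβl)
     = 300·(216 − j1250)/(-798 − j627)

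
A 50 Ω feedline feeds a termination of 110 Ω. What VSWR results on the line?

Γ = (110 − 50)/(110 + 50) = 0.375
VSWR = (1 + 0.375)/(1 − 0.375)

VSWR ≈ 2.2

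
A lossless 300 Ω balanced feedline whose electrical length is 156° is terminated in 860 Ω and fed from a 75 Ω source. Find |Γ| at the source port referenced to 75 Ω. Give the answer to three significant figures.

|Γ| ≈ 0.816

tan(βl) = -0.445
Z_in = Z_0·(Z_L + jZ_0·tanβl)/(Z_0 + jZ_L·tanβl) = 392 + j367 Ω
Γ_s = (Z_in − Z_s)/(Z_in + Z_s) = (317 + j367)/(467 + j367), |Γ_s| = 0.816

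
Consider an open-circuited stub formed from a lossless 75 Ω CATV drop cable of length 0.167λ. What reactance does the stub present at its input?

X_in ≈ -43.1 Ω (capacitive)

βl = 2π × 0.167 = 60.1°
tan(βl) = 1.74
For an open-circuited stub, Z_in = −jZ_0·cot(βl) = −jZ_0/tan(βl)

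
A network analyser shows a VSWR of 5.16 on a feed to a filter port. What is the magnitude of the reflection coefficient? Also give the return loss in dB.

|Γ| = (S − 1)/(S + 1) = (5.16 − 1)/(5.16 + 1) = 4.16/6.16
RL = −20·log₁₀|Γ| = −20·log₁₀(0.675)

|Γ| ≈ 0.675; return loss ≈ 3.41 dB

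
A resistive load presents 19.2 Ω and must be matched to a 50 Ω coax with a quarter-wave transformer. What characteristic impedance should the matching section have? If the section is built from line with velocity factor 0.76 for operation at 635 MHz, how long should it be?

Z_qwt ≈ 31 Ω; length ≈ 8.98 cm

Z_qwt = √(Z_0·R_L) = √(50 × 19.2) = √960
λ = 0.76·c/f = 0.359 m, so l = λ/4 = 0.0898 m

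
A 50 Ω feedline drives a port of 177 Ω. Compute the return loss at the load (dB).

Γ = (177 − 50)/(177 + 50) = 0.559
RL = −20·log₁₀|Γ| = −20·log₁₀(0.559)

RL ≈ 5.04 dB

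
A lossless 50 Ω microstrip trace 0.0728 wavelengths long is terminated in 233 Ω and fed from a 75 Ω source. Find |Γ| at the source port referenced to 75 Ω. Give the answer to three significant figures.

βl = 2π × 0.0728 = 26.2°
tan(βl) = 0.492
Z_in = Z_0·(Z_L + jZ_0·tanβl)/(Z_0 + jZ_L·tanβl) = 46.2 − j81.4 Ω
Γ_s = (Z_in − Z_s)/(Z_in + Z_s) = (-28.8 − j81.4)/(121 − j81.4), |Γ_s| = 0.591

|Γ| ≈ 0.591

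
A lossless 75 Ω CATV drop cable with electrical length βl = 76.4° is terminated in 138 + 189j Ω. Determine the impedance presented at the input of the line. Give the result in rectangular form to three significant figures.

Z_in ≈ 17 − j39.2 Ω

tan(βl) = tan(76.4°) = 4.13
Z_in = Z_0·(Z_L + jZ_0·tanβl)/(Z_0 + jZ_L·tanβl)
     = 75·(138 + j499)/(-706 + j570)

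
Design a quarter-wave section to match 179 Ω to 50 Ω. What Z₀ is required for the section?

Z_qwt ≈ 94.6 Ω

Z_qwt = √(Z_0·R_L) = √(50 × 179) = √8950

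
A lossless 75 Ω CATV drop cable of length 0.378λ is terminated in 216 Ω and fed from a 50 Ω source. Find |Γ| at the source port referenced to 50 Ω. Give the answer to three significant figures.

|Γ| ≈ 0.527

βl = 2π × 0.378 = 136°
tan(βl) = -0.963
Z_in = Z_0·(Z_L + jZ_0·tanβl)/(Z_0 + jZ_L·tanβl) = 47.9 + j60.6 Ω
Γ_s = (Z_in − Z_s)/(Z_in + Z_s) = (-2.1 + j60.6)/(97.9 + j60.6), |Γ_s| = 0.527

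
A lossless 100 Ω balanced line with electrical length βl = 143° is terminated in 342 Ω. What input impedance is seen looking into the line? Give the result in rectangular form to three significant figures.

tan(βl) = tan(143°) = -0.754
Z_in = Z_0·(Z_L + jZ_0·tanβl)/(Z_0 + jZ_L·tanβl)
     = 100·(342 − j75.4)/(100 − j258)

Z_in ≈ 70.2 + j105 Ω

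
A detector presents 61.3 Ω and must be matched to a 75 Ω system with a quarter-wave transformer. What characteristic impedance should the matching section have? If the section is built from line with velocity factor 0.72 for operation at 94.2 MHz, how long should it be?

Z_qwt ≈ 67.8 Ω; length ≈ 57.3 cm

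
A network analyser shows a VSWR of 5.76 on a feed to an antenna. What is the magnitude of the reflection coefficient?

|Γ| ≈ 0.704

|Γ| = (S − 1)/(S + 1) = (5.76 − 1)/(5.76 + 1) = 4.76/6.76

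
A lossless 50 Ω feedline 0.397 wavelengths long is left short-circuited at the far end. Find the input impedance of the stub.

βl = 2π × 0.397 = 143°
tan(βl) = -0.756
For a short-circuited stub, Z_in = jZ_0·tan(βl)

Z_in ≈ −j37.8 Ω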